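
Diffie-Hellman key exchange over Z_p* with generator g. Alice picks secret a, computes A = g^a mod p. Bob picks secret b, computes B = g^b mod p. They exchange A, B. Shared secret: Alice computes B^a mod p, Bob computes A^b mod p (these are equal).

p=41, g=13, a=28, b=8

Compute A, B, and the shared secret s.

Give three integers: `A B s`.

A = 13^28 mod 41  (bits of 28 = 11100)
  bit 0 = 1: r = r^2 * 13 mod 41 = 1^2 * 13 = 1*13 = 13
  bit 1 = 1: r = r^2 * 13 mod 41 = 13^2 * 13 = 5*13 = 24
  bit 2 = 1: r = r^2 * 13 mod 41 = 24^2 * 13 = 2*13 = 26
  bit 3 = 0: r = r^2 mod 41 = 26^2 = 20
  bit 4 = 0: r = r^2 mod 41 = 20^2 = 31
  -> A = 31
B = 13^8 mod 41  (bits of 8 = 1000)
  bit 0 = 1: r = r^2 * 13 mod 41 = 1^2 * 13 = 1*13 = 13
  bit 1 = 0: r = r^2 mod 41 = 13^2 = 5
  bit 2 = 0: r = r^2 mod 41 = 5^2 = 25
  bit 3 = 0: r = r^2 mod 41 = 25^2 = 10
  -> B = 10
s = B^a = 10^28 mod 41  (bits of 28 = 11100)
  bit 0 = 1: r = r^2 * 10 mod 41 = 1^2 * 10 = 1*10 = 10
  bit 1 = 1: r = r^2 * 10 mod 41 = 10^2 * 10 = 18*10 = 16
  bit 2 = 1: r = r^2 * 10 mod 41 = 16^2 * 10 = 10*10 = 18
  bit 3 = 0: r = r^2 mod 41 = 18^2 = 37
  bit 4 = 0: r = r^2 mod 41 = 37^2 = 16
  -> s = B^a = 16

Answer: 31 10 16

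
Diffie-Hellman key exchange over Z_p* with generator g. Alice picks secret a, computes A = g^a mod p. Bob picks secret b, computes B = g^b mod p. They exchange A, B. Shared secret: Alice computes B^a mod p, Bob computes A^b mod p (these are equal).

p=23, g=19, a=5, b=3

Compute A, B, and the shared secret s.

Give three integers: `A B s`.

A = 19^5 mod 23  (bits of 5 = 101)
  bit 0 = 1: r = r^2 * 19 mod 23 = 1^2 * 19 = 1*19 = 19
  bit 1 = 0: r = r^2 mod 23 = 19^2 = 16
  bit 2 = 1: r = r^2 * 19 mod 23 = 16^2 * 19 = 3*19 = 11
  -> A = 11
B = 19^3 mod 23  (bits of 3 = 11)
  bit 0 = 1: r = r^2 * 19 mod 23 = 1^2 * 19 = 1*19 = 19
  bit 1 = 1: r = r^2 * 19 mod 23 = 19^2 * 19 = 16*19 = 5
  -> B = 5
s = B^a = 5^5 mod 23  (bits of 5 = 101)
  bit 0 = 1: r = r^2 * 5 mod 23 = 1^2 * 5 = 1*5 = 5
  bit 1 = 0: r = r^2 mod 23 = 5^2 = 2
  bit 2 = 1: r = r^2 * 5 mod 23 = 2^2 * 5 = 4*5 = 20
  -> s = B^a = 20

Answer: 11 5 20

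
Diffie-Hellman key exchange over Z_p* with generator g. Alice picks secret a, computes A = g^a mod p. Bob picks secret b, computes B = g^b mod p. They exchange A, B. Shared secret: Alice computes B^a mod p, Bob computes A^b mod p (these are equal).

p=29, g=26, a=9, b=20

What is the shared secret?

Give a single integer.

Answer: 16

Derivation:
A = 26^9 mod 29  (bits of 9 = 1001)
  bit 0 = 1: r = r^2 * 26 mod 29 = 1^2 * 26 = 1*26 = 26
  bit 1 = 0: r = r^2 mod 29 = 26^2 = 9
  bit 2 = 0: r = r^2 mod 29 = 9^2 = 23
  bit 3 = 1: r = r^2 * 26 mod 29 = 23^2 * 26 = 7*26 = 8
  -> A = 8
B = 26^20 mod 29  (bits of 20 = 10100)
  bit 0 = 1: r = r^2 * 26 mod 29 = 1^2 * 26 = 1*26 = 26
  bit 1 = 0: r = r^2 mod 29 = 26^2 = 9
  bit 2 = 1: r = r^2 * 26 mod 29 = 9^2 * 26 = 23*26 = 18
  bit 3 = 0: r = r^2 mod 29 = 18^2 = 5
  bit 4 = 0: r = r^2 mod 29 = 5^2 = 25
  -> B = 25
s = B^a = 25^9 mod 29  (bits of 9 = 1001)
  bit 0 = 1: r = r^2 * 25 mod 29 = 1^2 * 25 = 1*25 = 25
  bit 1 = 0: r = r^2 mod 29 = 25^2 = 16
  bit 2 = 0: r = r^2 mod 29 = 16^2 = 24
  bit 3 = 1: r = r^2 * 25 mod 29 = 24^2 * 25 = 25*25 = 16
  -> s = B^a = 16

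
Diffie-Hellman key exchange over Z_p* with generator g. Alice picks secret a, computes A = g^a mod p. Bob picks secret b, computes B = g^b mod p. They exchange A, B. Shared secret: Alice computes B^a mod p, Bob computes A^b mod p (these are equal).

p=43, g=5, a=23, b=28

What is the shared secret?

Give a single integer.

A = 5^23 mod 43  (bits of 23 = 10111)
  bit 0 = 1: r = r^2 * 5 mod 43 = 1^2 * 5 = 1*5 = 5
  bit 1 = 0: r = r^2 mod 43 = 5^2 = 25
  bit 2 = 1: r = r^2 * 5 mod 43 = 25^2 * 5 = 23*5 = 29
  bit 3 = 1: r = r^2 * 5 mod 43 = 29^2 * 5 = 24*5 = 34
  bit 4 = 1: r = r^2 * 5 mod 43 = 34^2 * 5 = 38*5 = 18
  -> A = 18
B = 5^28 mod 43  (bits of 28 = 11100)
  bit 0 = 1: r = r^2 * 5 mod 43 = 1^2 * 5 = 1*5 = 5
  bit 1 = 1: r = r^2 * 5 mod 43 = 5^2 * 5 = 25*5 = 39
  bit 2 = 1: r = r^2 * 5 mod 43 = 39^2 * 5 = 16*5 = 37
  bit 3 = 0: r = r^2 mod 43 = 37^2 = 36
  bit 4 = 0: r = r^2 mod 43 = 36^2 = 6
  -> B = 6
s = B^a = 6^23 mod 43  (bits of 23 = 10111)
  bit 0 = 1: r = r^2 * 6 mod 43 = 1^2 * 6 = 1*6 = 6
  bit 1 = 0: r = r^2 mod 43 = 6^2 = 36
  bit 2 = 1: r = r^2 * 6 mod 43 = 36^2 * 6 = 6*6 = 36
  bit 3 = 1: r = r^2 * 6 mod 43 = 36^2 * 6 = 6*6 = 36
  bit 4 = 1: r = r^2 * 6 mod 43 = 36^2 * 6 = 6*6 = 36
  -> s = B^a = 36

Answer: 36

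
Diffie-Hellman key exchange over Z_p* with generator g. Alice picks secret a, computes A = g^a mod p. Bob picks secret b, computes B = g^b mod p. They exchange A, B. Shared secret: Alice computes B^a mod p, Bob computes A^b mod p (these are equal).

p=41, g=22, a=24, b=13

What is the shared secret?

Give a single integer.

A = 22^24 mod 41  (bits of 24 = 11000)
  bit 0 = 1: r = r^2 * 22 mod 41 = 1^2 * 22 = 1*22 = 22
  bit 1 = 1: r = r^2 * 22 mod 41 = 22^2 * 22 = 33*22 = 29
  bit 2 = 0: r = r^2 mod 41 = 29^2 = 21
  bit 3 = 0: r = r^2 mod 41 = 21^2 = 31
  bit 4 = 0: r = r^2 mod 41 = 31^2 = 18
  -> A = 18
B = 22^13 mod 41  (bits of 13 = 1101)
  bit 0 = 1: r = r^2 * 22 mod 41 = 1^2 * 22 = 1*22 = 22
  bit 1 = 1: r = r^2 * 22 mod 41 = 22^2 * 22 = 33*22 = 29
  bit 2 = 0: r = r^2 mod 41 = 29^2 = 21
  bit 3 = 1: r = r^2 * 22 mod 41 = 21^2 * 22 = 31*22 = 26
  -> B = 26
s = B^a = 26^24 mod 41  (bits of 24 = 11000)
  bit 0 = 1: r = r^2 * 26 mod 41 = 1^2 * 26 = 1*26 = 26
  bit 1 = 1: r = r^2 * 26 mod 41 = 26^2 * 26 = 20*26 = 28
  bit 2 = 0: r = r^2 mod 41 = 28^2 = 5
  bit 3 = 0: r = r^2 mod 41 = 5^2 = 25
  bit 4 = 0: r = r^2 mod 41 = 25^2 = 10
  -> s = B^a = 10

Answer: 10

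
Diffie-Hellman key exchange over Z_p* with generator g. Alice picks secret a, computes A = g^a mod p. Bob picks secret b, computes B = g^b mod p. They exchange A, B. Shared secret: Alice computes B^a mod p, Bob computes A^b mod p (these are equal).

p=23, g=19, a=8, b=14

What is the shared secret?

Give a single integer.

Answer: 16

Derivation:
A = 19^8 mod 23  (bits of 8 = 1000)
  bit 0 = 1: r = r^2 * 19 mod 23 = 1^2 * 19 = 1*19 = 19
  bit 1 = 0: r = r^2 mod 23 = 19^2 = 16
  bit 2 = 0: r = r^2 mod 23 = 16^2 = 3
  bit 3 = 0: r = r^2 mod 23 = 3^2 = 9
  -> A = 9
B = 19^14 mod 23  (bits of 14 = 1110)
  bit 0 = 1: r = r^2 * 19 mod 23 = 1^2 * 19 = 1*19 = 19
  bit 1 = 1: r = r^2 * 19 mod 23 = 19^2 * 19 = 16*19 = 5
  bit 2 = 1: r = r^2 * 19 mod 23 = 5^2 * 19 = 2*19 = 15
  bit 3 = 0: r = r^2 mod 23 = 15^2 = 18
  -> B = 18
s = B^a = 18^8 mod 23  (bits of 8 = 1000)
  bit 0 = 1: r = r^2 * 18 mod 23 = 1^2 * 18 = 1*18 = 18
  bit 1 = 0: r = r^2 mod 23 = 18^2 = 2
  bit 2 = 0: r = r^2 mod 23 = 2^2 = 4
  bit 3 = 0: r = r^2 mod 23 = 4^2 = 16
  -> s = B^a = 16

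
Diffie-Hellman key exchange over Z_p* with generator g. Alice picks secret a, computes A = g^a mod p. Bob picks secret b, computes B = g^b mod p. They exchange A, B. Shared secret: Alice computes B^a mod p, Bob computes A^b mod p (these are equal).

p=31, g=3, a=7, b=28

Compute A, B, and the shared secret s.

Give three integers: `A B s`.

Answer: 17 7 28

Derivation:
A = 3^7 mod 31  (bits of 7 = 111)
  bit 0 = 1: r = r^2 * 3 mod 31 = 1^2 * 3 = 1*3 = 3
  bit 1 = 1: r = r^2 * 3 mod 31 = 3^2 * 3 = 9*3 = 27
  bit 2 = 1: r = r^2 * 3 mod 31 = 27^2 * 3 = 16*3 = 17
  -> A = 17
B = 3^28 mod 31  (bits of 28 = 11100)
  bit 0 = 1: r = r^2 * 3 mod 31 = 1^2 * 3 = 1*3 = 3
  bit 1 = 1: r = r^2 * 3 mod 31 = 3^2 * 3 = 9*3 = 27
  bit 2 = 1: r = r^2 * 3 mod 31 = 27^2 * 3 = 16*3 = 17
  bit 3 = 0: r = r^2 mod 31 = 17^2 = 10
  bit 4 = 0: r = r^2 mod 31 = 10^2 = 7
  -> B = 7
s = B^a = 7^7 mod 31  (bits of 7 = 111)
  bit 0 = 1: r = r^2 * 7 mod 31 = 1^2 * 7 = 1*7 = 7
  bit 1 = 1: r = r^2 * 7 mod 31 = 7^2 * 7 = 18*7 = 2
  bit 2 = 1: r = r^2 * 7 mod 31 = 2^2 * 7 = 4*7 = 28
  -> s = B^a = 28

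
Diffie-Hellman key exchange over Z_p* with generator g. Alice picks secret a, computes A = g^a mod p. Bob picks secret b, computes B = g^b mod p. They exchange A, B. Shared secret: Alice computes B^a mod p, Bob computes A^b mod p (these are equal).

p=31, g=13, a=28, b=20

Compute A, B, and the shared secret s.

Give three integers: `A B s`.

A = 13^28 mod 31  (bits of 28 = 11100)
  bit 0 = 1: r = r^2 * 13 mod 31 = 1^2 * 13 = 1*13 = 13
  bit 1 = 1: r = r^2 * 13 mod 31 = 13^2 * 13 = 14*13 = 27
  bit 2 = 1: r = r^2 * 13 mod 31 = 27^2 * 13 = 16*13 = 22
  bit 3 = 0: r = r^2 mod 31 = 22^2 = 19
  bit 4 = 0: r = r^2 mod 31 = 19^2 = 20
  -> A = 20
B = 13^20 mod 31  (bits of 20 = 10100)
  bit 0 = 1: r = r^2 * 13 mod 31 = 1^2 * 13 = 1*13 = 13
  bit 1 = 0: r = r^2 mod 31 = 13^2 = 14
  bit 2 = 1: r = r^2 * 13 mod 31 = 14^2 * 13 = 10*13 = 6
  bit 3 = 0: r = r^2 mod 31 = 6^2 = 5
  bit 4 = 0: r = r^2 mod 31 = 5^2 = 25
  -> B = 25
s = B^a = 25^28 mod 31  (bits of 28 = 11100)
  bit 0 = 1: r = r^2 * 25 mod 31 = 1^2 * 25 = 1*25 = 25
  bit 1 = 1: r = r^2 * 25 mod 31 = 25^2 * 25 = 5*25 = 1
  bit 2 = 1: r = r^2 * 25 mod 31 = 1^2 * 25 = 1*25 = 25
  bit 3 = 0: r = r^2 mod 31 = 25^2 = 5
  bit 4 = 0: r = r^2 mod 31 = 5^2 = 25
  -> s = B^a = 25

Answer: 20 25 25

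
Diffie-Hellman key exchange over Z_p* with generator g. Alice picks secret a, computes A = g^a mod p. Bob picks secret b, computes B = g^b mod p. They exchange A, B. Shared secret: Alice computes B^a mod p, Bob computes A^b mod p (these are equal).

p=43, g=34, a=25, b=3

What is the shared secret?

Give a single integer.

Answer: 27

Derivation:
A = 34^25 mod 43  (bits of 25 = 11001)
  bit 0 = 1: r = r^2 * 34 mod 43 = 1^2 * 34 = 1*34 = 34
  bit 1 = 1: r = r^2 * 34 mod 43 = 34^2 * 34 = 38*34 = 2
  bit 2 = 0: r = r^2 mod 43 = 2^2 = 4
  bit 3 = 0: r = r^2 mod 43 = 4^2 = 16
  bit 4 = 1: r = r^2 * 34 mod 43 = 16^2 * 34 = 41*34 = 18
  -> A = 18
B = 34^3 mod 43  (bits of 3 = 11)
  bit 0 = 1: r = r^2 * 34 mod 43 = 1^2 * 34 = 1*34 = 34
  bit 1 = 1: r = r^2 * 34 mod 43 = 34^2 * 34 = 38*34 = 2
  -> B = 2
s = B^a = 2^25 mod 43  (bits of 25 = 11001)
  bit 0 = 1: r = r^2 * 2 mod 43 = 1^2 * 2 = 1*2 = 2
  bit 1 = 1: r = r^2 * 2 mod 43 = 2^2 * 2 = 4*2 = 8
  bit 2 = 0: r = r^2 mod 43 = 8^2 = 21
  bit 3 = 0: r = r^2 mod 43 = 21^2 = 11
  bit 4 = 1: r = r^2 * 2 mod 43 = 11^2 * 2 = 35*2 = 27
  -> s = B^a = 27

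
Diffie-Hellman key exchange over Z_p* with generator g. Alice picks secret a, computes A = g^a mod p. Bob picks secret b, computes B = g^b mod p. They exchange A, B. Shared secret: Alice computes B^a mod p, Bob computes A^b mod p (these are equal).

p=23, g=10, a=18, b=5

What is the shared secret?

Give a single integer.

Answer: 8

Derivation:
A = 10^18 mod 23  (bits of 18 = 10010)
  bit 0 = 1: r = r^2 * 10 mod 23 = 1^2 * 10 = 1*10 = 10
  bit 1 = 0: r = r^2 mod 23 = 10^2 = 8
  bit 2 = 0: r = r^2 mod 23 = 8^2 = 18
  bit 3 = 1: r = r^2 * 10 mod 23 = 18^2 * 10 = 2*10 = 20
  bit 4 = 0: r = r^2 mod 23 = 20^2 = 9
  -> A = 9
B = 10^5 mod 23  (bits of 5 = 101)
  bit 0 = 1: r = r^2 * 10 mod 23 = 1^2 * 10 = 1*10 = 10
  bit 1 = 0: r = r^2 mod 23 = 10^2 = 8
  bit 2 = 1: r = r^2 * 10 mod 23 = 8^2 * 10 = 18*10 = 19
  -> B = 19
s = B^a = 19^18 mod 23  (bits of 18 = 10010)
  bit 0 = 1: r = r^2 * 19 mod 23 = 1^2 * 19 = 1*19 = 19
  bit 1 = 0: r = r^2 mod 23 = 19^2 = 16
  bit 2 = 0: r = r^2 mod 23 = 16^2 = 3
  bit 3 = 1: r = r^2 * 19 mod 23 = 3^2 * 19 = 9*19 = 10
  bit 4 = 0: r = r^2 mod 23 = 10^2 = 8
  -> s = B^a = 8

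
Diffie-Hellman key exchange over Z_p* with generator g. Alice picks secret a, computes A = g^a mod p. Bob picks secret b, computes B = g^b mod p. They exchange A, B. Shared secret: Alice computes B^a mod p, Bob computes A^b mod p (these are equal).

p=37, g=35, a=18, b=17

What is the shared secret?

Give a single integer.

Answer: 36

Derivation:
A = 35^18 mod 37  (bits of 18 = 10010)
  bit 0 = 1: r = r^2 * 35 mod 37 = 1^2 * 35 = 1*35 = 35
  bit 1 = 0: r = r^2 mod 37 = 35^2 = 4
  bit 2 = 0: r = r^2 mod 37 = 4^2 = 16
  bit 3 = 1: r = r^2 * 35 mod 37 = 16^2 * 35 = 34*35 = 6
  bit 4 = 0: r = r^2 mod 37 = 6^2 = 36
  -> A = 36
B = 35^17 mod 37  (bits of 17 = 10001)
  bit 0 = 1: r = r^2 * 35 mod 37 = 1^2 * 35 = 1*35 = 35
  bit 1 = 0: r = r^2 mod 37 = 35^2 = 4
  bit 2 = 0: r = r^2 mod 37 = 4^2 = 16
  bit 3 = 0: r = r^2 mod 37 = 16^2 = 34
  bit 4 = 1: r = r^2 * 35 mod 37 = 34^2 * 35 = 9*35 = 19
  -> B = 19
s = B^a = 19^18 mod 37  (bits of 18 = 10010)
  bit 0 = 1: r = r^2 * 19 mod 37 = 1^2 * 19 = 1*19 = 19
  bit 1 = 0: r = r^2 mod 37 = 19^2 = 28
  bit 2 = 0: r = r^2 mod 37 = 28^2 = 7
  bit 3 = 1: r = r^2 * 19 mod 37 = 7^2 * 19 = 12*19 = 6
  bit 4 = 0: r = r^2 mod 37 = 6^2 = 36
  -> s = B^a = 36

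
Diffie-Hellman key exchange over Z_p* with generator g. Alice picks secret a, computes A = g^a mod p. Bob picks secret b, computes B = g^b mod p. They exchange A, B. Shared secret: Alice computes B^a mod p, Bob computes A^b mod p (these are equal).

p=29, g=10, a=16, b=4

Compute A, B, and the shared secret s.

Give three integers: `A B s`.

A = 10^16 mod 29  (bits of 16 = 10000)
  bit 0 = 1: r = r^2 * 10 mod 29 = 1^2 * 10 = 1*10 = 10
  bit 1 = 0: r = r^2 mod 29 = 10^2 = 13
  bit 2 = 0: r = r^2 mod 29 = 13^2 = 24
  bit 3 = 0: r = r^2 mod 29 = 24^2 = 25
  bit 4 = 0: r = r^2 mod 29 = 25^2 = 16
  -> A = 16
B = 10^4 mod 29  (bits of 4 = 100)
  bit 0 = 1: r = r^2 * 10 mod 29 = 1^2 * 10 = 1*10 = 10
  bit 1 = 0: r = r^2 mod 29 = 10^2 = 13
  bit 2 = 0: r = r^2 mod 29 = 13^2 = 24
  -> B = 24
s = B^a = 24^16 mod 29  (bits of 16 = 10000)
  bit 0 = 1: r = r^2 * 24 mod 29 = 1^2 * 24 = 1*24 = 24
  bit 1 = 0: r = r^2 mod 29 = 24^2 = 25
  bit 2 = 0: r = r^2 mod 29 = 25^2 = 16
  bit 3 = 0: r = r^2 mod 29 = 16^2 = 24
  bit 4 = 0: r = r^2 mod 29 = 24^2 = 25
  -> s = B^a = 25

Answer: 16 24 25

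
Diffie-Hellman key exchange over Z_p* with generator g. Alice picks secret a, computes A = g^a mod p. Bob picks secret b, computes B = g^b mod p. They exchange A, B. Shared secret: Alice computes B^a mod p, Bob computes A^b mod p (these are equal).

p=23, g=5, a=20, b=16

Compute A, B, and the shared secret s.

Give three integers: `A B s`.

A = 5^20 mod 23  (bits of 20 = 10100)
  bit 0 = 1: r = r^2 * 5 mod 23 = 1^2 * 5 = 1*5 = 5
  bit 1 = 0: r = r^2 mod 23 = 5^2 = 2
  bit 2 = 1: r = r^2 * 5 mod 23 = 2^2 * 5 = 4*5 = 20
  bit 3 = 0: r = r^2 mod 23 = 20^2 = 9
  bit 4 = 0: r = r^2 mod 23 = 9^2 = 12
  -> A = 12
B = 5^16 mod 23  (bits of 16 = 10000)
  bit 0 = 1: r = r^2 * 5 mod 23 = 1^2 * 5 = 1*5 = 5
  bit 1 = 0: r = r^2 mod 23 = 5^2 = 2
  bit 2 = 0: r = r^2 mod 23 = 2^2 = 4
  bit 3 = 0: r = r^2 mod 23 = 4^2 = 16
  bit 4 = 0: r = r^2 mod 23 = 16^2 = 3
  -> B = 3
s = B^a = 3^20 mod 23  (bits of 20 = 10100)
  bit 0 = 1: r = r^2 * 3 mod 23 = 1^2 * 3 = 1*3 = 3
  bit 1 = 0: r = r^2 mod 23 = 3^2 = 9
  bit 2 = 1: r = r^2 * 3 mod 23 = 9^2 * 3 = 12*3 = 13
  bit 3 = 0: r = r^2 mod 23 = 13^2 = 8
  bit 4 = 0: r = r^2 mod 23 = 8^2 = 18
  -> s = B^a = 18

Answer: 12 3 18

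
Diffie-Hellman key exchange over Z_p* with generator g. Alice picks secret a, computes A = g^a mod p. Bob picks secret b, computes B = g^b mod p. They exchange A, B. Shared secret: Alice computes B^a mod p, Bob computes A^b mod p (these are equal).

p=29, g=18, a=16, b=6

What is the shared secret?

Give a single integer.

A = 18^16 mod 29  (bits of 16 = 10000)
  bit 0 = 1: r = r^2 * 18 mod 29 = 1^2 * 18 = 1*18 = 18
  bit 1 = 0: r = r^2 mod 29 = 18^2 = 5
  bit 2 = 0: r = r^2 mod 29 = 5^2 = 25
  bit 3 = 0: r = r^2 mod 29 = 25^2 = 16
  bit 4 = 0: r = r^2 mod 29 = 16^2 = 24
  -> A = 24
B = 18^6 mod 29  (bits of 6 = 110)
  bit 0 = 1: r = r^2 * 18 mod 29 = 1^2 * 18 = 1*18 = 18
  bit 1 = 1: r = r^2 * 18 mod 29 = 18^2 * 18 = 5*18 = 3
  bit 2 = 0: r = r^2 mod 29 = 3^2 = 9
  -> B = 9
s = B^a = 9^16 mod 29  (bits of 16 = 10000)
  bit 0 = 1: r = r^2 * 9 mod 29 = 1^2 * 9 = 1*9 = 9
  bit 1 = 0: r = r^2 mod 29 = 9^2 = 23
  bit 2 = 0: r = r^2 mod 29 = 23^2 = 7
  bit 3 = 0: r = r^2 mod 29 = 7^2 = 20
  bit 4 = 0: r = r^2 mod 29 = 20^2 = 23
  -> s = B^a = 23

Answer: 23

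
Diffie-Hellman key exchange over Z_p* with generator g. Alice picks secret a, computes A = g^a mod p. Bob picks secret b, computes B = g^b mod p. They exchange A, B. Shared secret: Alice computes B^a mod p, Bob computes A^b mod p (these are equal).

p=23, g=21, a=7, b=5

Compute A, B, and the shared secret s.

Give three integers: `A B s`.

A = 21^7 mod 23  (bits of 7 = 111)
  bit 0 = 1: r = r^2 * 21 mod 23 = 1^2 * 21 = 1*21 = 21
  bit 1 = 1: r = r^2 * 21 mod 23 = 21^2 * 21 = 4*21 = 15
  bit 2 = 1: r = r^2 * 21 mod 23 = 15^2 * 21 = 18*21 = 10
  -> A = 10
B = 21^5 mod 23  (bits of 5 = 101)
  bit 0 = 1: r = r^2 * 21 mod 23 = 1^2 * 21 = 1*21 = 21
  bit 1 = 0: r = r^2 mod 23 = 21^2 = 4
  bit 2 = 1: r = r^2 * 21 mod 23 = 4^2 * 21 = 16*21 = 14
  -> B = 14
s = B^a = 14^7 mod 23  (bits of 7 = 111)
  bit 0 = 1: r = r^2 * 14 mod 23 = 1^2 * 14 = 1*14 = 14
  bit 1 = 1: r = r^2 * 14 mod 23 = 14^2 * 14 = 12*14 = 7
  bit 2 = 1: r = r^2 * 14 mod 23 = 7^2 * 14 = 3*14 = 19
  -> s = B^a = 19

Answer: 10 14 19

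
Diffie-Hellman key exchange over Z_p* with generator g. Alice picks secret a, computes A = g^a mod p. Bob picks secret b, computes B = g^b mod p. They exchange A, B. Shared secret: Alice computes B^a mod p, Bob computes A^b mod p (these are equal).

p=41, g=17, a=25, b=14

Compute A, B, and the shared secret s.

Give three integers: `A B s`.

Answer: 14 5 9

Derivation:
A = 17^25 mod 41  (bits of 25 = 11001)
  bit 0 = 1: r = r^2 * 17 mod 41 = 1^2 * 17 = 1*17 = 17
  bit 1 = 1: r = r^2 * 17 mod 41 = 17^2 * 17 = 2*17 = 34
  bit 2 = 0: r = r^2 mod 41 = 34^2 = 8
  bit 3 = 0: r = r^2 mod 41 = 8^2 = 23
  bit 4 = 1: r = r^2 * 17 mod 41 = 23^2 * 17 = 37*17 = 14
  -> A = 14
B = 17^14 mod 41  (bits of 14 = 1110)
  bit 0 = 1: r = r^2 * 17 mod 41 = 1^2 * 17 = 1*17 = 17
  bit 1 = 1: r = r^2 * 17 mod 41 = 17^2 * 17 = 2*17 = 34
  bit 2 = 1: r = r^2 * 17 mod 41 = 34^2 * 17 = 8*17 = 13
  bit 3 = 0: r = r^2 mod 41 = 13^2 = 5
  -> B = 5
s = B^a = 5^25 mod 41  (bits of 25 = 11001)
  bit 0 = 1: r = r^2 * 5 mod 41 = 1^2 * 5 = 1*5 = 5
  bit 1 = 1: r = r^2 * 5 mod 41 = 5^2 * 5 = 25*5 = 2
  bit 2 = 0: r = r^2 mod 41 = 2^2 = 4
  bit 3 = 0: r = r^2 mod 41 = 4^2 = 16
  bit 4 = 1: r = r^2 * 5 mod 41 = 16^2 * 5 = 10*5 = 9
  -> s = B^a = 9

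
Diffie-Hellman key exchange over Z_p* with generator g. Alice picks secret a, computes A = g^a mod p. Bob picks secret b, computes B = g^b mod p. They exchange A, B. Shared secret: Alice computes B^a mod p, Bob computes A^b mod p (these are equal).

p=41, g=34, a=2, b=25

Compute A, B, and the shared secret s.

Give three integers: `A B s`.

Answer: 8 38 9

Derivation:
A = 34^2 mod 41  (bits of 2 = 10)
  bit 0 = 1: r = r^2 * 34 mod 41 = 1^2 * 34 = 1*34 = 34
  bit 1 = 0: r = r^2 mod 41 = 34^2 = 8
  -> A = 8
B = 34^25 mod 41  (bits of 25 = 11001)
  bit 0 = 1: r = r^2 * 34 mod 41 = 1^2 * 34 = 1*34 = 34
  bit 1 = 1: r = r^2 * 34 mod 41 = 34^2 * 34 = 8*34 = 26
  bit 2 = 0: r = r^2 mod 41 = 26^2 = 20
  bit 3 = 0: r = r^2 mod 41 = 20^2 = 31
  bit 4 = 1: r = r^2 * 34 mod 41 = 31^2 * 34 = 18*34 = 38
  -> B = 38
s = B^a = 38^2 mod 41  (bits of 2 = 10)
  bit 0 = 1: r = r^2 * 38 mod 41 = 1^2 * 38 = 1*38 = 38
  bit 1 = 0: r = r^2 mod 41 = 38^2 = 9
  -> s = B^a = 9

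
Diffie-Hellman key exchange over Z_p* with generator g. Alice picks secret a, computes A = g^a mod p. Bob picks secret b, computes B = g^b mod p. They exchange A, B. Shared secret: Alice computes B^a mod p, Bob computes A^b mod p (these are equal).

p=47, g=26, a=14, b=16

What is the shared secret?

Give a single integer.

A = 26^14 mod 47  (bits of 14 = 1110)
  bit 0 = 1: r = r^2 * 26 mod 47 = 1^2 * 26 = 1*26 = 26
  bit 1 = 1: r = r^2 * 26 mod 47 = 26^2 * 26 = 18*26 = 45
  bit 2 = 1: r = r^2 * 26 mod 47 = 45^2 * 26 = 4*26 = 10
  bit 3 = 0: r = r^2 mod 47 = 10^2 = 6
  -> A = 6
B = 26^16 mod 47  (bits of 16 = 10000)
  bit 0 = 1: r = r^2 * 26 mod 47 = 1^2 * 26 = 1*26 = 26
  bit 1 = 0: r = r^2 mod 47 = 26^2 = 18
  bit 2 = 0: r = r^2 mod 47 = 18^2 = 42
  bit 3 = 0: r = r^2 mod 47 = 42^2 = 25
  bit 4 = 0: r = r^2 mod 47 = 25^2 = 14
  -> B = 14
s = B^a = 14^14 mod 47  (bits of 14 = 1110)
  bit 0 = 1: r = r^2 * 14 mod 47 = 1^2 * 14 = 1*14 = 14
  bit 1 = 1: r = r^2 * 14 mod 47 = 14^2 * 14 = 8*14 = 18
  bit 2 = 1: r = r^2 * 14 mod 47 = 18^2 * 14 = 42*14 = 24
  bit 3 = 0: r = r^2 mod 47 = 24^2 = 12
  -> s = B^a = 12

Answer: 12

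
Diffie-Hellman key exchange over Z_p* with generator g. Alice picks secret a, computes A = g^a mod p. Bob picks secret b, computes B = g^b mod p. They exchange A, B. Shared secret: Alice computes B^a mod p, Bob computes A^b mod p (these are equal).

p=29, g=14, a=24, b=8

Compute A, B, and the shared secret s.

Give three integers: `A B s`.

A = 14^24 mod 29  (bits of 24 = 11000)
  bit 0 = 1: r = r^2 * 14 mod 29 = 1^2 * 14 = 1*14 = 14
  bit 1 = 1: r = r^2 * 14 mod 29 = 14^2 * 14 = 22*14 = 18
  bit 2 = 0: r = r^2 mod 29 = 18^2 = 5
  bit 3 = 0: r = r^2 mod 29 = 5^2 = 25
  bit 4 = 0: r = r^2 mod 29 = 25^2 = 16
  -> A = 16
B = 14^8 mod 29  (bits of 8 = 1000)
  bit 0 = 1: r = r^2 * 14 mod 29 = 1^2 * 14 = 1*14 = 14
  bit 1 = 0: r = r^2 mod 29 = 14^2 = 22
  bit 2 = 0: r = r^2 mod 29 = 22^2 = 20
  bit 3 = 0: r = r^2 mod 29 = 20^2 = 23
  -> B = 23
s = B^a = 23^24 mod 29  (bits of 24 = 11000)
  bit 0 = 1: r = r^2 * 23 mod 29 = 1^2 * 23 = 1*23 = 23
  bit 1 = 1: r = r^2 * 23 mod 29 = 23^2 * 23 = 7*23 = 16
  bit 2 = 0: r = r^2 mod 29 = 16^2 = 24
  bit 3 = 0: r = r^2 mod 29 = 24^2 = 25
  bit 4 = 0: r = r^2 mod 29 = 25^2 = 16
  -> s = B^a = 16

Answer: 16 23 16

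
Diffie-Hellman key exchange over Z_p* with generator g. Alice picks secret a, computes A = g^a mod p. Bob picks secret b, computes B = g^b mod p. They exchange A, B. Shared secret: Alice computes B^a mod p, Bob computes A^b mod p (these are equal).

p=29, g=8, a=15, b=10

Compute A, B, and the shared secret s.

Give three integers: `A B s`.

Answer: 21 4 4

Derivation:
A = 8^15 mod 29  (bits of 15 = 1111)
  bit 0 = 1: r = r^2 * 8 mod 29 = 1^2 * 8 = 1*8 = 8
  bit 1 = 1: r = r^2 * 8 mod 29 = 8^2 * 8 = 6*8 = 19
  bit 2 = 1: r = r^2 * 8 mod 29 = 19^2 * 8 = 13*8 = 17
  bit 3 = 1: r = r^2 * 8 mod 29 = 17^2 * 8 = 28*8 = 21
  -> A = 21
B = 8^10 mod 29  (bits of 10 = 1010)
  bit 0 = 1: r = r^2 * 8 mod 29 = 1^2 * 8 = 1*8 = 8
  bit 1 = 0: r = r^2 mod 29 = 8^2 = 6
  bit 2 = 1: r = r^2 * 8 mod 29 = 6^2 * 8 = 7*8 = 27
  bit 3 = 0: r = r^2 mod 29 = 27^2 = 4
  -> B = 4
s = B^a = 4^15 mod 29  (bits of 15 = 1111)
  bit 0 = 1: r = r^2 * 4 mod 29 = 1^2 * 4 = 1*4 = 4
  bit 1 = 1: r = r^2 * 4 mod 29 = 4^2 * 4 = 16*4 = 6
  bit 2 = 1: r = r^2 * 4 mod 29 = 6^2 * 4 = 7*4 = 28
  bit 3 = 1: r = r^2 * 4 mod 29 = 28^2 * 4 = 1*4 = 4
  -> s = B^a = 4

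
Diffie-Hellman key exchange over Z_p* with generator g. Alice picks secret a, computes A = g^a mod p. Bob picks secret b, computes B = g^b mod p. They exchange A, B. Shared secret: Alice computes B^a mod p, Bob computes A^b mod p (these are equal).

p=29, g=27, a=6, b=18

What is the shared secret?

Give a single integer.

A = 27^6 mod 29  (bits of 6 = 110)
  bit 0 = 1: r = r^2 * 27 mod 29 = 1^2 * 27 = 1*27 = 27
  bit 1 = 1: r = r^2 * 27 mod 29 = 27^2 * 27 = 4*27 = 21
  bit 2 = 0: r = r^2 mod 29 = 21^2 = 6
  -> A = 6
B = 27^18 mod 29  (bits of 18 = 10010)
  bit 0 = 1: r = r^2 * 27 mod 29 = 1^2 * 27 = 1*27 = 27
  bit 1 = 0: r = r^2 mod 29 = 27^2 = 4
  bit 2 = 0: r = r^2 mod 29 = 4^2 = 16
  bit 3 = 1: r = r^2 * 27 mod 29 = 16^2 * 27 = 24*27 = 10
  bit 4 = 0: r = r^2 mod 29 = 10^2 = 13
  -> B = 13
s = B^a = 13^6 mod 29  (bits of 6 = 110)
  bit 0 = 1: r = r^2 * 13 mod 29 = 1^2 * 13 = 1*13 = 13
  bit 1 = 1: r = r^2 * 13 mod 29 = 13^2 * 13 = 24*13 = 22
  bit 2 = 0: r = r^2 mod 29 = 22^2 = 20
  -> s = B^a = 20

Answer: 20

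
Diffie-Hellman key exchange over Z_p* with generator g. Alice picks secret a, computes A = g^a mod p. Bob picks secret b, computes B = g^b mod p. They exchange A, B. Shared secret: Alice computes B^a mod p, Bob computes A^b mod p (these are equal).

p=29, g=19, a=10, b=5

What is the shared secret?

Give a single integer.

A = 19^10 mod 29  (bits of 10 = 1010)
  bit 0 = 1: r = r^2 * 19 mod 29 = 1^2 * 19 = 1*19 = 19
  bit 1 = 0: r = r^2 mod 29 = 19^2 = 13
  bit 2 = 1: r = r^2 * 19 mod 29 = 13^2 * 19 = 24*19 = 21
  bit 3 = 0: r = r^2 mod 29 = 21^2 = 6
  -> A = 6
B = 19^5 mod 29  (bits of 5 = 101)
  bit 0 = 1: r = r^2 * 19 mod 29 = 1^2 * 19 = 1*19 = 19
  bit 1 = 0: r = r^2 mod 29 = 19^2 = 13
  bit 2 = 1: r = r^2 * 19 mod 29 = 13^2 * 19 = 24*19 = 21
  -> B = 21
s = B^a = 21^10 mod 29  (bits of 10 = 1010)
  bit 0 = 1: r = r^2 * 21 mod 29 = 1^2 * 21 = 1*21 = 21
  bit 1 = 0: r = r^2 mod 29 = 21^2 = 6
  bit 2 = 1: r = r^2 * 21 mod 29 = 6^2 * 21 = 7*21 = 2
  bit 3 = 0: r = r^2 mod 29 = 2^2 = 4
  -> s = B^a = 4

Answer: 4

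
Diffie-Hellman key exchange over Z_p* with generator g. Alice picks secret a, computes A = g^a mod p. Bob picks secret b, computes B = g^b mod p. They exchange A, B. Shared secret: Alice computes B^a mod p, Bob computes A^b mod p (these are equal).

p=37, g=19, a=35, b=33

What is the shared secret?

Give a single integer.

Answer: 14

Derivation:
A = 19^35 mod 37  (bits of 35 = 100011)
  bit 0 = 1: r = r^2 * 19 mod 37 = 1^2 * 19 = 1*19 = 19
  bit 1 = 0: r = r^2 mod 37 = 19^2 = 28
  bit 2 = 0: r = r^2 mod 37 = 28^2 = 7
  bit 3 = 0: r = r^2 mod 37 = 7^2 = 12
  bit 4 = 1: r = r^2 * 19 mod 37 = 12^2 * 19 = 33*19 = 35
  bit 5 = 1: r = r^2 * 19 mod 37 = 35^2 * 19 = 4*19 = 2
  -> A = 2
B = 19^33 mod 37  (bits of 33 = 100001)
  bit 0 = 1: r = r^2 * 19 mod 37 = 1^2 * 19 = 1*19 = 19
  bit 1 = 0: r = r^2 mod 37 = 19^2 = 28
  bit 2 = 0: r = r^2 mod 37 = 28^2 = 7
  bit 3 = 0: r = r^2 mod 37 = 7^2 = 12
  bit 4 = 0: r = r^2 mod 37 = 12^2 = 33
  bit 5 = 1: r = r^2 * 19 mod 37 = 33^2 * 19 = 16*19 = 8
  -> B = 8
s = B^a = 8^35 mod 37  (bits of 35 = 100011)
  bit 0 = 1: r = r^2 * 8 mod 37 = 1^2 * 8 = 1*8 = 8
  bit 1 = 0: r = r^2 mod 37 = 8^2 = 27
  bit 2 = 0: r = r^2 mod 37 = 27^2 = 26
  bit 3 = 0: r = r^2 mod 37 = 26^2 = 10
  bit 4 = 1: r = r^2 * 8 mod 37 = 10^2 * 8 = 26*8 = 23
  bit 5 = 1: r = r^2 * 8 mod 37 = 23^2 * 8 = 11*8 = 14
  -> s = B^a = 14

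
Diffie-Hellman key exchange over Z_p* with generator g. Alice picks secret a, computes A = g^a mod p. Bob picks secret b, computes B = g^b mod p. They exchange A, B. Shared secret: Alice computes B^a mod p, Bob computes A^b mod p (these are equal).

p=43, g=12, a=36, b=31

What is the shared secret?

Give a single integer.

A = 12^36 mod 43  (bits of 36 = 100100)
  bit 0 = 1: r = r^2 * 12 mod 43 = 1^2 * 12 = 1*12 = 12
  bit 1 = 0: r = r^2 mod 43 = 12^2 = 15
  bit 2 = 0: r = r^2 mod 43 = 15^2 = 10
  bit 3 = 1: r = r^2 * 12 mod 43 = 10^2 * 12 = 14*12 = 39
  bit 4 = 0: r = r^2 mod 43 = 39^2 = 16
  bit 5 = 0: r = r^2 mod 43 = 16^2 = 41
  -> A = 41
B = 12^31 mod 43  (bits of 31 = 11111)
  bit 0 = 1: r = r^2 * 12 mod 43 = 1^2 * 12 = 1*12 = 12
  bit 1 = 1: r = r^2 * 12 mod 43 = 12^2 * 12 = 15*12 = 8
  bit 2 = 1: r = r^2 * 12 mod 43 = 8^2 * 12 = 21*12 = 37
  bit 3 = 1: r = r^2 * 12 mod 43 = 37^2 * 12 = 36*12 = 2
  bit 4 = 1: r = r^2 * 12 mod 43 = 2^2 * 12 = 4*12 = 5
  -> B = 5
s = B^a = 5^36 mod 43  (bits of 36 = 100100)
  bit 0 = 1: r = r^2 * 5 mod 43 = 1^2 * 5 = 1*5 = 5
  bit 1 = 0: r = r^2 mod 43 = 5^2 = 25
  bit 2 = 0: r = r^2 mod 43 = 25^2 = 23
  bit 3 = 1: r = r^2 * 5 mod 43 = 23^2 * 5 = 13*5 = 22
  bit 4 = 0: r = r^2 mod 43 = 22^2 = 11
  bit 5 = 0: r = r^2 mod 43 = 11^2 = 35
  -> s = B^a = 35

Answer: 35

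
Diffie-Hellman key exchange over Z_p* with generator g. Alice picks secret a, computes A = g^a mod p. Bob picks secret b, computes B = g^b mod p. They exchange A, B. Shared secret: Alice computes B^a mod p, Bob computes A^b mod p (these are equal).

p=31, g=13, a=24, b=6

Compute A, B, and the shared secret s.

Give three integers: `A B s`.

A = 13^24 mod 31  (bits of 24 = 11000)
  bit 0 = 1: r = r^2 * 13 mod 31 = 1^2 * 13 = 1*13 = 13
  bit 1 = 1: r = r^2 * 13 mod 31 = 13^2 * 13 = 14*13 = 27
  bit 2 = 0: r = r^2 mod 31 = 27^2 = 16
  bit 3 = 0: r = r^2 mod 31 = 16^2 = 8
  bit 4 = 0: r = r^2 mod 31 = 8^2 = 2
  -> A = 2
B = 13^6 mod 31  (bits of 6 = 110)
  bit 0 = 1: r = r^2 * 13 mod 31 = 1^2 * 13 = 1*13 = 13
  bit 1 = 1: r = r^2 * 13 mod 31 = 13^2 * 13 = 14*13 = 27
  bit 2 = 0: r = r^2 mod 31 = 27^2 = 16
  -> B = 16
s = B^a = 16^24 mod 31  (bits of 24 = 11000)
  bit 0 = 1: r = r^2 * 16 mod 31 = 1^2 * 16 = 1*16 = 16
  bit 1 = 1: r = r^2 * 16 mod 31 = 16^2 * 16 = 8*16 = 4
  bit 2 = 0: r = r^2 mod 31 = 4^2 = 16
  bit 3 = 0: r = r^2 mod 31 = 16^2 = 8
  bit 4 = 0: r = r^2 mod 31 = 8^2 = 2
  -> s = B^a = 2

Answer: 2 16 2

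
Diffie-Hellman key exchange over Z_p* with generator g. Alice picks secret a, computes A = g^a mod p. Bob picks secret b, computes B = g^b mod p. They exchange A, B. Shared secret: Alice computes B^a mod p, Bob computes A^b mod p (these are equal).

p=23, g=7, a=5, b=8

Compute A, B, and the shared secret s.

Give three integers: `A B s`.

Answer: 17 12 18

Derivation:
A = 7^5 mod 23  (bits of 5 = 101)
  bit 0 = 1: r = r^2 * 7 mod 23 = 1^2 * 7 = 1*7 = 7
  bit 1 = 0: r = r^2 mod 23 = 7^2 = 3
  bit 2 = 1: r = r^2 * 7 mod 23 = 3^2 * 7 = 9*7 = 17
  -> A = 17
B = 7^8 mod 23  (bits of 8 = 1000)
  bit 0 = 1: r = r^2 * 7 mod 23 = 1^2 * 7 = 1*7 = 7
  bit 1 = 0: r = r^2 mod 23 = 7^2 = 3
  bit 2 = 0: r = r^2 mod 23 = 3^2 = 9
  bit 3 = 0: r = r^2 mod 23 = 9^2 = 12
  -> B = 12
s = B^a = 12^5 mod 23  (bits of 5 = 101)
  bit 0 = 1: r = r^2 * 12 mod 23 = 1^2 * 12 = 1*12 = 12
  bit 1 = 0: r = r^2 mod 23 = 12^2 = 6
  bit 2 = 1: r = r^2 * 12 mod 23 = 6^2 * 12 = 13*12 = 18
  -> s = B^a = 18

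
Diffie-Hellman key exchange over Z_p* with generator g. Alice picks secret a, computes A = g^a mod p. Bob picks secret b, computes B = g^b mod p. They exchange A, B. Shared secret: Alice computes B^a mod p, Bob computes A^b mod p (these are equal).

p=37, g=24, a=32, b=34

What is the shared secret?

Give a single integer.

Answer: 9

Derivation:
A = 24^32 mod 37  (bits of 32 = 100000)
  bit 0 = 1: r = r^2 * 24 mod 37 = 1^2 * 24 = 1*24 = 24
  bit 1 = 0: r = r^2 mod 37 = 24^2 = 21
  bit 2 = 0: r = r^2 mod 37 = 21^2 = 34
  bit 3 = 0: r = r^2 mod 37 = 34^2 = 9
  bit 4 = 0: r = r^2 mod 37 = 9^2 = 7
  bit 5 = 0: r = r^2 mod 37 = 7^2 = 12
  -> A = 12
B = 24^34 mod 37  (bits of 34 = 100010)
  bit 0 = 1: r = r^2 * 24 mod 37 = 1^2 * 24 = 1*24 = 24
  bit 1 = 0: r = r^2 mod 37 = 24^2 = 21
  bit 2 = 0: r = r^2 mod 37 = 21^2 = 34
  bit 3 = 0: r = r^2 mod 37 = 34^2 = 9
  bit 4 = 1: r = r^2 * 24 mod 37 = 9^2 * 24 = 7*24 = 20
  bit 5 = 0: r = r^2 mod 37 = 20^2 = 30
  -> B = 30
s = B^a = 30^32 mod 37  (bits of 32 = 100000)
  bit 0 = 1: r = r^2 * 30 mod 37 = 1^2 * 30 = 1*30 = 30
  bit 1 = 0: r = r^2 mod 37 = 30^2 = 12
  bit 2 = 0: r = r^2 mod 37 = 12^2 = 33
  bit 3 = 0: r = r^2 mod 37 = 33^2 = 16
  bit 4 = 0: r = r^2 mod 37 = 16^2 = 34
  bit 5 = 0: r = r^2 mod 37 = 34^2 = 9
  -> s = B^a = 9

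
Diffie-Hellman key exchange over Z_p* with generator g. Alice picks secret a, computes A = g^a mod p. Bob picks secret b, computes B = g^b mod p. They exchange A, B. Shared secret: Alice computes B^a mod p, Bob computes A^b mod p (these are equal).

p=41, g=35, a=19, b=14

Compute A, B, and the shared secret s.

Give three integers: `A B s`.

Answer: 7 21 2

Derivation:
A = 35^19 mod 41  (bits of 19 = 10011)
  bit 0 = 1: r = r^2 * 35 mod 41 = 1^2 * 35 = 1*35 = 35
  bit 1 = 0: r = r^2 mod 41 = 35^2 = 36
  bit 2 = 0: r = r^2 mod 41 = 36^2 = 25
  bit 3 = 1: r = r^2 * 35 mod 41 = 25^2 * 35 = 10*35 = 22
  bit 4 = 1: r = r^2 * 35 mod 41 = 22^2 * 35 = 33*35 = 7
  -> A = 7
B = 35^14 mod 41  (bits of 14 = 1110)
  bit 0 = 1: r = r^2 * 35 mod 41 = 1^2 * 35 = 1*35 = 35
  bit 1 = 1: r = r^2 * 35 mod 41 = 35^2 * 35 = 36*35 = 30
  bit 2 = 1: r = r^2 * 35 mod 41 = 30^2 * 35 = 39*35 = 12
  bit 3 = 0: r = r^2 mod 41 = 12^2 = 21
  -> B = 21
s = B^a = 21^19 mod 41  (bits of 19 = 10011)
  bit 0 = 1: r = r^2 * 21 mod 41 = 1^2 * 21 = 1*21 = 21
  bit 1 = 0: r = r^2 mod 41 = 21^2 = 31
  bit 2 = 0: r = r^2 mod 41 = 31^2 = 18
  bit 3 = 1: r = r^2 * 21 mod 41 = 18^2 * 21 = 37*21 = 39
  bit 4 = 1: r = r^2 * 21 mod 41 = 39^2 * 21 = 4*21 = 2
  -> s = B^a = 2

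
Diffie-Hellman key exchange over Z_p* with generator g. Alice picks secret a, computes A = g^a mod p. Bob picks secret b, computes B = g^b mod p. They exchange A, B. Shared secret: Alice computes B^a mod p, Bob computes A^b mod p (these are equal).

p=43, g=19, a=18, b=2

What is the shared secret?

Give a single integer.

A = 19^18 mod 43  (bits of 18 = 10010)
  bit 0 = 1: r = r^2 * 19 mod 43 = 1^2 * 19 = 1*19 = 19
  bit 1 = 0: r = r^2 mod 43 = 19^2 = 17
  bit 2 = 0: r = r^2 mod 43 = 17^2 = 31
  bit 3 = 1: r = r^2 * 19 mod 43 = 31^2 * 19 = 15*19 = 27
  bit 4 = 0: r = r^2 mod 43 = 27^2 = 41
  -> A = 41
B = 19^2 mod 43  (bits of 2 = 10)
  bit 0 = 1: r = r^2 * 19 mod 43 = 1^2 * 19 = 1*19 = 19
  bit 1 = 0: r = r^2 mod 43 = 19^2 = 17
  -> B = 17
s = B^a = 17^18 mod 43  (bits of 18 = 10010)
  bit 0 = 1: r = r^2 * 17 mod 43 = 1^2 * 17 = 1*17 = 17
  bit 1 = 0: r = r^2 mod 43 = 17^2 = 31
  bit 2 = 0: r = r^2 mod 43 = 31^2 = 15
  bit 3 = 1: r = r^2 * 17 mod 43 = 15^2 * 17 = 10*17 = 41
  bit 4 = 0: r = r^2 mod 43 = 41^2 = 4
  -> s = B^a = 4

Answer: 4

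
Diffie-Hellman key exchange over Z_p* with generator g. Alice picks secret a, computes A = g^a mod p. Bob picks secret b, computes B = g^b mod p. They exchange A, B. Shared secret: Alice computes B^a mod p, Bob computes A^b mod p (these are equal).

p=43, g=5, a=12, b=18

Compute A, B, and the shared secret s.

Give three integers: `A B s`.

A = 5^12 mod 43  (bits of 12 = 1100)
  bit 0 = 1: r = r^2 * 5 mod 43 = 1^2 * 5 = 1*5 = 5
  bit 1 = 1: r = r^2 * 5 mod 43 = 5^2 * 5 = 25*5 = 39
  bit 2 = 0: r = r^2 mod 43 = 39^2 = 16
  bit 3 = 0: r = r^2 mod 43 = 16^2 = 41
  -> A = 41
B = 5^18 mod 43  (bits of 18 = 10010)
  bit 0 = 1: r = r^2 * 5 mod 43 = 1^2 * 5 = 1*5 = 5
  bit 1 = 0: r = r^2 mod 43 = 5^2 = 25
  bit 2 = 0: r = r^2 mod 43 = 25^2 = 23
  bit 3 = 1: r = r^2 * 5 mod 43 = 23^2 * 5 = 13*5 = 22
  bit 4 = 0: r = r^2 mod 43 = 22^2 = 11
  -> B = 11
s = B^a = 11^12 mod 43  (bits of 12 = 1100)
  bit 0 = 1: r = r^2 * 11 mod 43 = 1^2 * 11 = 1*11 = 11
  bit 1 = 1: r = r^2 * 11 mod 43 = 11^2 * 11 = 35*11 = 41
  bit 2 = 0: r = r^2 mod 43 = 41^2 = 4
  bit 3 = 0: r = r^2 mod 43 = 4^2 = 16
  -> s = B^a = 16

Answer: 41 11 16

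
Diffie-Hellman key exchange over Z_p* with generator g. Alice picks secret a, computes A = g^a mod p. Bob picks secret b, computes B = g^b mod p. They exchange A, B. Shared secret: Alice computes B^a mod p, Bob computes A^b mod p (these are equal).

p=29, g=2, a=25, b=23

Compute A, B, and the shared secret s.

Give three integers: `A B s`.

Answer: 11 10 27

Derivation:
A = 2^25 mod 29  (bits of 25 = 11001)
  bit 0 = 1: r = r^2 * 2 mod 29 = 1^2 * 2 = 1*2 = 2
  bit 1 = 1: r = r^2 * 2 mod 29 = 2^2 * 2 = 4*2 = 8
  bit 2 = 0: r = r^2 mod 29 = 8^2 = 6
  bit 3 = 0: r = r^2 mod 29 = 6^2 = 7
  bit 4 = 1: r = r^2 * 2 mod 29 = 7^2 * 2 = 20*2 = 11
  -> A = 11
B = 2^23 mod 29  (bits of 23 = 10111)
  bit 0 = 1: r = r^2 * 2 mod 29 = 1^2 * 2 = 1*2 = 2
  bit 1 = 0: r = r^2 mod 29 = 2^2 = 4
  bit 2 = 1: r = r^2 * 2 mod 29 = 4^2 * 2 = 16*2 = 3
  bit 3 = 1: r = r^2 * 2 mod 29 = 3^2 * 2 = 9*2 = 18
  bit 4 = 1: r = r^2 * 2 mod 29 = 18^2 * 2 = 5*2 = 10
  -> B = 10
s = B^a = 10^25 mod 29  (bits of 25 = 11001)
  bit 0 = 1: r = r^2 * 10 mod 29 = 1^2 * 10 = 1*10 = 10
  bit 1 = 1: r = r^2 * 10 mod 29 = 10^2 * 10 = 13*10 = 14
  bit 2 = 0: r = r^2 mod 29 = 14^2 = 22
  bit 3 = 0: r = r^2 mod 29 = 22^2 = 20
  bit 4 = 1: r = r^2 * 10 mod 29 = 20^2 * 10 = 23*10 = 27
  -> s = B^a = 27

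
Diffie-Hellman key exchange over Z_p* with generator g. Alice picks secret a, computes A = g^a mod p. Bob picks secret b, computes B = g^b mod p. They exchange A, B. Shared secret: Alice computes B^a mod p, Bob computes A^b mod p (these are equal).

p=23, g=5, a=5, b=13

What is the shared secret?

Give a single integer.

Answer: 14

Derivation:
A = 5^5 mod 23  (bits of 5 = 101)
  bit 0 = 1: r = r^2 * 5 mod 23 = 1^2 * 5 = 1*5 = 5
  bit 1 = 0: r = r^2 mod 23 = 5^2 = 2
  bit 2 = 1: r = r^2 * 5 mod 23 = 2^2 * 5 = 4*5 = 20
  -> A = 20
B = 5^13 mod 23  (bits of 13 = 1101)
  bit 0 = 1: r = r^2 * 5 mod 23 = 1^2 * 5 = 1*5 = 5
  bit 1 = 1: r = r^2 * 5 mod 23 = 5^2 * 5 = 2*5 = 10
  bit 2 = 0: r = r^2 mod 23 = 10^2 = 8
  bit 3 = 1: r = r^2 * 5 mod 23 = 8^2 * 5 = 18*5 = 21
  -> B = 21
s = B^a = 21^5 mod 23  (bits of 5 = 101)
  bit 0 = 1: r = r^2 * 21 mod 23 = 1^2 * 21 = 1*21 = 21
  bit 1 = 0: r = r^2 mod 23 = 21^2 = 4
  bit 2 = 1: r = r^2 * 21 mod 23 = 4^2 * 21 = 16*21 = 14
  -> s = B^a = 14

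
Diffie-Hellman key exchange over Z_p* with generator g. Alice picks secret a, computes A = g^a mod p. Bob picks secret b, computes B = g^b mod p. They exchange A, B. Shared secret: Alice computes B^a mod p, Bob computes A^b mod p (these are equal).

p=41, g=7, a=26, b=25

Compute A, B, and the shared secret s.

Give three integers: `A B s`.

Answer: 21 3 9

Derivation:
A = 7^26 mod 41  (bits of 26 = 11010)
  bit 0 = 1: r = r^2 * 7 mod 41 = 1^2 * 7 = 1*7 = 7
  bit 1 = 1: r = r^2 * 7 mod 41 = 7^2 * 7 = 8*7 = 15
  bit 2 = 0: r = r^2 mod 41 = 15^2 = 20
  bit 3 = 1: r = r^2 * 7 mod 41 = 20^2 * 7 = 31*7 = 12
  bit 4 = 0: r = r^2 mod 41 = 12^2 = 21
  -> A = 21
B = 7^25 mod 41  (bits of 25 = 11001)
  bit 0 = 1: r = r^2 * 7 mod 41 = 1^2 * 7 = 1*7 = 7
  bit 1 = 1: r = r^2 * 7 mod 41 = 7^2 * 7 = 8*7 = 15
  bit 2 = 0: r = r^2 mod 41 = 15^2 = 20
  bit 3 = 0: r = r^2 mod 41 = 20^2 = 31
  bit 4 = 1: r = r^2 * 7 mod 41 = 31^2 * 7 = 18*7 = 3
  -> B = 3
s = B^a = 3^26 mod 41  (bits of 26 = 11010)
  bit 0 = 1: r = r^2 * 3 mod 41 = 1^2 * 3 = 1*3 = 3
  bit 1 = 1: r = r^2 * 3 mod 41 = 3^2 * 3 = 9*3 = 27
  bit 2 = 0: r = r^2 mod 41 = 27^2 = 32
  bit 3 = 1: r = r^2 * 3 mod 41 = 32^2 * 3 = 40*3 = 38
  bit 4 = 0: r = r^2 mod 41 = 38^2 = 9
  -> s = B^a = 9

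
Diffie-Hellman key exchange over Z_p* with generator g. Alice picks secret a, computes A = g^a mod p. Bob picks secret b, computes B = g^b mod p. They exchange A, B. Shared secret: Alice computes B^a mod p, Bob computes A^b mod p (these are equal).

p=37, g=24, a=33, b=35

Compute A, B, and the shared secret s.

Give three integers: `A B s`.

Answer: 29 17 23

Derivation:
A = 24^33 mod 37  (bits of 33 = 100001)
  bit 0 = 1: r = r^2 * 24 mod 37 = 1^2 * 24 = 1*24 = 24
  bit 1 = 0: r = r^2 mod 37 = 24^2 = 21
  bit 2 = 0: r = r^2 mod 37 = 21^2 = 34
  bit 3 = 0: r = r^2 mod 37 = 34^2 = 9
  bit 4 = 0: r = r^2 mod 37 = 9^2 = 7
  bit 5 = 1: r = r^2 * 24 mod 37 = 7^2 * 24 = 12*24 = 29
  -> A = 29
B = 24^35 mod 37  (bits of 35 = 100011)
  bit 0 = 1: r = r^2 * 24 mod 37 = 1^2 * 24 = 1*24 = 24
  bit 1 = 0: r = r^2 mod 37 = 24^2 = 21
  bit 2 = 0: r = r^2 mod 37 = 21^2 = 34
  bit 3 = 0: r = r^2 mod 37 = 34^2 = 9
  bit 4 = 1: r = r^2 * 24 mod 37 = 9^2 * 24 = 7*24 = 20
  bit 5 = 1: r = r^2 * 24 mod 37 = 20^2 * 24 = 30*24 = 17
  -> B = 17
s = B^a = 17^33 mod 37  (bits of 33 = 100001)
  bit 0 = 1: r = r^2 * 17 mod 37 = 1^2 * 17 = 1*17 = 17
  bit 1 = 0: r = r^2 mod 37 = 17^2 = 30
  bit 2 = 0: r = r^2 mod 37 = 30^2 = 12
  bit 3 = 0: r = r^2 mod 37 = 12^2 = 33
  bit 4 = 0: r = r^2 mod 37 = 33^2 = 16
  bit 5 = 1: r = r^2 * 17 mod 37 = 16^2 * 17 = 34*17 = 23
  -> s = B^a = 23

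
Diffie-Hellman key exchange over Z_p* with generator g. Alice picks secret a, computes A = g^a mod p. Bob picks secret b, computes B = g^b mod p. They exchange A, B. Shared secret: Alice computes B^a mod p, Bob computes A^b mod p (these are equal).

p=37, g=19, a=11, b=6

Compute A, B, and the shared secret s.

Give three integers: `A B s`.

A = 19^11 mod 37  (bits of 11 = 1011)
  bit 0 = 1: r = r^2 * 19 mod 37 = 1^2 * 19 = 1*19 = 19
  bit 1 = 0: r = r^2 mod 37 = 19^2 = 28
  bit 2 = 1: r = r^2 * 19 mod 37 = 28^2 * 19 = 7*19 = 22
  bit 3 = 1: r = r^2 * 19 mod 37 = 22^2 * 19 = 3*19 = 20
  -> A = 20
B = 19^6 mod 37  (bits of 6 = 110)
  bit 0 = 1: r = r^2 * 19 mod 37 = 1^2 * 19 = 1*19 = 19
  bit 1 = 1: r = r^2 * 19 mod 37 = 19^2 * 19 = 28*19 = 14
  bit 2 = 0: r = r^2 mod 37 = 14^2 = 11
  -> B = 11
s = B^a = 11^11 mod 37  (bits of 11 = 1011)
  bit 0 = 1: r = r^2 * 11 mod 37 = 1^2 * 11 = 1*11 = 11
  bit 1 = 0: r = r^2 mod 37 = 11^2 = 10
  bit 2 = 1: r = r^2 * 11 mod 37 = 10^2 * 11 = 26*11 = 27
  bit 3 = 1: r = r^2 * 11 mod 37 = 27^2 * 11 = 26*11 = 27
  -> s = B^a = 27

Answer: 20 11 27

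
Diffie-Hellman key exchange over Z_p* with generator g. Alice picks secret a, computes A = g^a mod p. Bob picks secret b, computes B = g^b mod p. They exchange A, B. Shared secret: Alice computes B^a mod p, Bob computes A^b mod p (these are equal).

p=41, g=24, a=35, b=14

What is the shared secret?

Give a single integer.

Answer: 32

Derivation:
A = 24^35 mod 41  (bits of 35 = 100011)
  bit 0 = 1: r = r^2 * 24 mod 41 = 1^2 * 24 = 1*24 = 24
  bit 1 = 0: r = r^2 mod 41 = 24^2 = 2
  bit 2 = 0: r = r^2 mod 41 = 2^2 = 4
  bit 3 = 0: r = r^2 mod 41 = 4^2 = 16
  bit 4 = 1: r = r^2 * 24 mod 41 = 16^2 * 24 = 10*24 = 35
  bit 5 = 1: r = r^2 * 24 mod 41 = 35^2 * 24 = 36*24 = 3
  -> A = 3
B = 24^14 mod 41  (bits of 14 = 1110)
  bit 0 = 1: r = r^2 * 24 mod 41 = 1^2 * 24 = 1*24 = 24
  bit 1 = 1: r = r^2 * 24 mod 41 = 24^2 * 24 = 2*24 = 7
  bit 2 = 1: r = r^2 * 24 mod 41 = 7^2 * 24 = 8*24 = 28
  bit 3 = 0: r = r^2 mod 41 = 28^2 = 5
  -> B = 5
s = B^a = 5^35 mod 41  (bits of 35 = 100011)
  bit 0 = 1: r = r^2 * 5 mod 41 = 1^2 * 5 = 1*5 = 5
  bit 1 = 0: r = r^2 mod 41 = 5^2 = 25
  bit 2 = 0: r = r^2 mod 41 = 25^2 = 10
  bit 3 = 0: r = r^2 mod 41 = 10^2 = 18
  bit 4 = 1: r = r^2 * 5 mod 41 = 18^2 * 5 = 37*5 = 21
  bit 5 = 1: r = r^2 * 5 mod 41 = 21^2 * 5 = 31*5 = 32
  -> s = B^a = 32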